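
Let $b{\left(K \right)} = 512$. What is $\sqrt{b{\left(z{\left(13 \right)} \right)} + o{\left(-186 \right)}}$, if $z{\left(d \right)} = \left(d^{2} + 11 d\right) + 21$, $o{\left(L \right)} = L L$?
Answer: $2 \sqrt{8777} \approx 187.37$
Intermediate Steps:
$o{\left(L \right)} = L^{2}$
$z{\left(d \right)} = 21 + d^{2} + 11 d$
$\sqrt{b{\left(z{\left(13 \right)} \right)} + o{\left(-186 \right)}} = \sqrt{512 + \left(-186\right)^{2}} = \sqrt{512 + 34596} = \sqrt{35108} = 2 \sqrt{8777}$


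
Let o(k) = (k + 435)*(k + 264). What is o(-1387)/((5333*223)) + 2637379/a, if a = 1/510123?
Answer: 1600014415988774899/1189259 ≈ 1.3454e+12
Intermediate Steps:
o(k) = (264 + k)*(435 + k) (o(k) = (435 + k)*(264 + k) = (264 + k)*(435 + k))
a = 1/510123 ≈ 1.9603e-6
o(-1387)/((5333*223)) + 2637379/a = (114840 + (-1387)² + 699*(-1387))/((5333*223)) + 2637379/(1/510123) = (114840 + 1923769 - 969513)/1189259 + 2637379*510123 = 1069096*(1/1189259) + 1345387687617 = 1069096/1189259 + 1345387687617 = 1600014415988774899/1189259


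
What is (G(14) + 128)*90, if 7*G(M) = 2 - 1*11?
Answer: 79830/7 ≈ 11404.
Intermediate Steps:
G(M) = -9/7 (G(M) = (2 - 1*11)/7 = (2 - 11)/7 = (⅐)*(-9) = -9/7)
(G(14) + 128)*90 = (-9/7 + 128)*90 = (887/7)*90 = 79830/7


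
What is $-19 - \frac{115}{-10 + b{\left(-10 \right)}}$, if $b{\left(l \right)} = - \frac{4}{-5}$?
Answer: $- \frac{13}{2} \approx -6.5$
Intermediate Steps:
$b{\left(l \right)} = \frac{4}{5}$ ($b{\left(l \right)} = \left(-4\right) \left(- \frac{1}{5}\right) = \frac{4}{5}$)
$-19 - \frac{115}{-10 + b{\left(-10 \right)}} = -19 - \frac{115}{-10 + \frac{4}{5}} = -19 - \frac{115}{- \frac{46}{5}} = -19 - - \frac{25}{2} = -19 + \frac{25}{2} = - \frac{13}{2}$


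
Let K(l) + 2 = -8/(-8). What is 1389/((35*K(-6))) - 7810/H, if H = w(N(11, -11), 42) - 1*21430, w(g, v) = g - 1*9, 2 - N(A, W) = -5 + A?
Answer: -29510977/750505 ≈ -39.321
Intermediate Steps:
K(l) = -1 (K(l) = -2 - 8/(-8) = -2 - 8*(-1/8) = -2 + 1 = -1)
N(A, W) = 7 - A (N(A, W) = 2 - (-5 + A) = 2 + (5 - A) = 7 - A)
w(g, v) = -9 + g (w(g, v) = g - 9 = -9 + g)
H = -21443 (H = (-9 + (7 - 1*11)) - 1*21430 = (-9 + (7 - 11)) - 21430 = (-9 - 4) - 21430 = -13 - 21430 = -21443)
1389/((35*K(-6))) - 7810/H = 1389/((35*(-1))) - 7810/(-21443) = 1389/(-35) - 7810*(-1/21443) = 1389*(-1/35) + 7810/21443 = -1389/35 + 7810/21443 = -29510977/750505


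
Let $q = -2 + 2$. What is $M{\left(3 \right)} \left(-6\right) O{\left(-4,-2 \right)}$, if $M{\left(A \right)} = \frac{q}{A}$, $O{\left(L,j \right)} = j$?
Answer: $0$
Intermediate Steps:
$q = 0$
$M{\left(A \right)} = 0$ ($M{\left(A \right)} = \frac{0}{A} = 0$)
$M{\left(3 \right)} \left(-6\right) O{\left(-4,-2 \right)} = 0 \left(-6\right) \left(-2\right) = 0 \left(-2\right) = 0$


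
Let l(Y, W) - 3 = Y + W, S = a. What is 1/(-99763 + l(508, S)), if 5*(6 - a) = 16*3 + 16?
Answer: -5/496294 ≈ -1.0075e-5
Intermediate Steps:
a = -34/5 (a = 6 - (16*3 + 16)/5 = 6 - (48 + 16)/5 = 6 - ⅕*64 = 6 - 64/5 = -34/5 ≈ -6.8000)
S = -34/5 ≈ -6.8000
l(Y, W) = 3 + W + Y (l(Y, W) = 3 + (Y + W) = 3 + (W + Y) = 3 + W + Y)
1/(-99763 + l(508, S)) = 1/(-99763 + (3 - 34/5 + 508)) = 1/(-99763 + 2521/5) = 1/(-496294/5) = -5/496294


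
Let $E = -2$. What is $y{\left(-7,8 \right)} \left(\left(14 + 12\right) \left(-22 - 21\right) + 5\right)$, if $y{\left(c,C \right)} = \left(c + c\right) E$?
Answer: $-31164$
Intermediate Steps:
$y{\left(c,C \right)} = - 4 c$ ($y{\left(c,C \right)} = \left(c + c\right) \left(-2\right) = 2 c \left(-2\right) = - 4 c$)
$y{\left(-7,8 \right)} \left(\left(14 + 12\right) \left(-22 - 21\right) + 5\right) = \left(-4\right) \left(-7\right) \left(\left(14 + 12\right) \left(-22 - 21\right) + 5\right) = 28 \left(26 \left(-43\right) + 5\right) = 28 \left(-1118 + 5\right) = 28 \left(-1113\right) = -31164$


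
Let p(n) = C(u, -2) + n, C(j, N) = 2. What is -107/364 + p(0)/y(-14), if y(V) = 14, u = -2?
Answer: -55/364 ≈ -0.15110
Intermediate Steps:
p(n) = 2 + n
-107/364 + p(0)/y(-14) = -107/364 + (2 + 0)/14 = -107*1/364 + 2*(1/14) = -107/364 + ⅐ = -55/364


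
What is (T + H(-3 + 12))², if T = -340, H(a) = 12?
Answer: 107584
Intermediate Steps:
(T + H(-3 + 12))² = (-340 + 12)² = (-328)² = 107584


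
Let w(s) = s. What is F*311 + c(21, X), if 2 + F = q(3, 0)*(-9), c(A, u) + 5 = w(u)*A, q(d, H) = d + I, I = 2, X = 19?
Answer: -14223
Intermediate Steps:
q(d, H) = 2 + d (q(d, H) = d + 2 = 2 + d)
c(A, u) = -5 + A*u (c(A, u) = -5 + u*A = -5 + A*u)
F = -47 (F = -2 + (2 + 3)*(-9) = -2 + 5*(-9) = -2 - 45 = -47)
F*311 + c(21, X) = -47*311 + (-5 + 21*19) = -14617 + (-5 + 399) = -14617 + 394 = -14223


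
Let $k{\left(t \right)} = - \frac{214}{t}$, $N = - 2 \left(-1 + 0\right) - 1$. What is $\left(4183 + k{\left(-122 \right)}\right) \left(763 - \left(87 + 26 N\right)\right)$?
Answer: $\frac{165925500}{61} \approx 2.7201 \cdot 10^{6}$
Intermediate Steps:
$N = 1$ ($N = \left(-2\right) \left(-1\right) - 1 = 2 - 1 = 1$)
$\left(4183 + k{\left(-122 \right)}\right) \left(763 - \left(87 + 26 N\right)\right) = \left(4183 - \frac{214}{-122}\right) \left(763 - 113\right) = \left(4183 - - \frac{107}{61}\right) \left(763 - 113\right) = \left(4183 + \frac{107}{61}\right) \left(763 - 113\right) = \frac{255270}{61} \cdot 650 = \frac{165925500}{61}$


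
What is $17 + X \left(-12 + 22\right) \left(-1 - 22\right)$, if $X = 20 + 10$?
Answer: $-6883$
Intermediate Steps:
$X = 30$
$17 + X \left(-12 + 22\right) \left(-1 - 22\right) = 17 + 30 \left(-12 + 22\right) \left(-1 - 22\right) = 17 + 30 \cdot 10 \left(-23\right) = 17 + 30 \left(-230\right) = 17 - 6900 = -6883$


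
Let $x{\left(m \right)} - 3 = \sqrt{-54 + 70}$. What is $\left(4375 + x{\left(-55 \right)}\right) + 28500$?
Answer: $32882$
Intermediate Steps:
$x{\left(m \right)} = 7$ ($x{\left(m \right)} = 3 + \sqrt{-54 + 70} = 3 + \sqrt{16} = 3 + 4 = 7$)
$\left(4375 + x{\left(-55 \right)}\right) + 28500 = \left(4375 + 7\right) + 28500 = 4382 + 28500 = 32882$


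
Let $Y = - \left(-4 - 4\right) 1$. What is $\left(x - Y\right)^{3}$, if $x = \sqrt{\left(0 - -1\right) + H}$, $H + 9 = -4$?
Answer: $-224 + 360 i \sqrt{3} \approx -224.0 + 623.54 i$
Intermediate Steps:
$H = -13$ ($H = -9 - 4 = -13$)
$x = 2 i \sqrt{3}$ ($x = \sqrt{\left(0 - -1\right) - 13} = \sqrt{\left(0 + 1\right) - 13} = \sqrt{1 - 13} = \sqrt{-12} = 2 i \sqrt{3} \approx 3.4641 i$)
$Y = 8$ ($Y = - \left(-8\right) 1 = \left(-1\right) \left(-8\right) = 8$)
$\left(x - Y\right)^{3} = \left(2 i \sqrt{3} - 8\right)^{3} = \left(-8 + 2 i \sqrt{3}\right)^{3}$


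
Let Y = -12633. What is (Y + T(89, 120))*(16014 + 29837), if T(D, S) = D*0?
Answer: -579235683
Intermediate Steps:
T(D, S) = 0
(Y + T(89, 120))*(16014 + 29837) = (-12633 + 0)*(16014 + 29837) = -12633*45851 = -579235683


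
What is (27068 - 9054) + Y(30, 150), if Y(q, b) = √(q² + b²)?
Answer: 18014 + 30*√26 ≈ 18167.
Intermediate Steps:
Y(q, b) = √(b² + q²)
(27068 - 9054) + Y(30, 150) = (27068 - 9054) + √(150² + 30²) = 18014 + √(22500 + 900) = 18014 + √23400 = 18014 + 30*√26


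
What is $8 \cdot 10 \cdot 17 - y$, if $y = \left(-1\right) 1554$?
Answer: $2914$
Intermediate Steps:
$y = -1554$
$8 \cdot 10 \cdot 17 - y = 8 \cdot 10 \cdot 17 - -1554 = 80 \cdot 17 + 1554 = 1360 + 1554 = 2914$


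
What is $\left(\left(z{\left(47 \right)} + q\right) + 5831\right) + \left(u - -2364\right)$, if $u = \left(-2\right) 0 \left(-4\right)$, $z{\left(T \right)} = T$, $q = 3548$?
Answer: $11790$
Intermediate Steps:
$u = 0$ ($u = 0 \left(-4\right) = 0$)
$\left(\left(z{\left(47 \right)} + q\right) + 5831\right) + \left(u - -2364\right) = \left(\left(47 + 3548\right) + 5831\right) + \left(0 - -2364\right) = \left(3595 + 5831\right) + \left(0 + 2364\right) = 9426 + 2364 = 11790$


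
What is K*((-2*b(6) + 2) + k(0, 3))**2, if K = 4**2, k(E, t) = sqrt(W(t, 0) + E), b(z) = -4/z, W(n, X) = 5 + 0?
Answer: 2320/9 + 320*sqrt(5)/3 ≈ 496.29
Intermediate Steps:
W(n, X) = 5
k(E, t) = sqrt(5 + E)
K = 16
K*((-2*b(6) + 2) + k(0, 3))**2 = 16*((-(-8)/6 + 2) + sqrt(5 + 0))**2 = 16*((-(-8)/6 + 2) + sqrt(5))**2 = 16*((-2*(-2/3) + 2) + sqrt(5))**2 = 16*((4/3 + 2) + sqrt(5))**2 = 16*(10/3 + sqrt(5))**2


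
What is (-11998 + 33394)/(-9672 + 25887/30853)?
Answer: -220043596/99461443 ≈ -2.2123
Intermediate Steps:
(-11998 + 33394)/(-9672 + 25887/30853) = 21396/(-9672 + 25887*(1/30853)) = 21396/(-9672 + 25887/30853) = 21396/(-298384329/30853) = 21396*(-30853/298384329) = -220043596/99461443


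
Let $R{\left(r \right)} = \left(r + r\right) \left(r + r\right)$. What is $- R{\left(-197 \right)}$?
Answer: $-155236$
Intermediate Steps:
$R{\left(r \right)} = 4 r^{2}$ ($R{\left(r \right)} = 2 r 2 r = 4 r^{2}$)
$- R{\left(-197 \right)} = - 4 \left(-197\right)^{2} = - 4 \cdot 38809 = \left(-1\right) 155236 = -155236$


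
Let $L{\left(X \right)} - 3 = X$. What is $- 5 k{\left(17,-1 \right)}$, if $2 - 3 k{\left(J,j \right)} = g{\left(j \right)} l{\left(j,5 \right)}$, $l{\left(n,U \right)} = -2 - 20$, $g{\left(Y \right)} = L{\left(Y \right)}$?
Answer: $- \frac{230}{3} \approx -76.667$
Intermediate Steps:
$L{\left(X \right)} = 3 + X$
$g{\left(Y \right)} = 3 + Y$
$l{\left(n,U \right)} = -22$ ($l{\left(n,U \right)} = -2 - 20 = -22$)
$k{\left(J,j \right)} = \frac{68}{3} + \frac{22 j}{3}$ ($k{\left(J,j \right)} = \frac{2}{3} - \frac{\left(3 + j\right) \left(-22\right)}{3} = \frac{2}{3} - \frac{-66 - 22 j}{3} = \frac{2}{3} + \left(22 + \frac{22 j}{3}\right) = \frac{68}{3} + \frac{22 j}{3}$)
$- 5 k{\left(17,-1 \right)} = - 5 \left(\frac{68}{3} + \frac{22}{3} \left(-1\right)\right) = - 5 \left(\frac{68}{3} - \frac{22}{3}\right) = \left(-5\right) \frac{46}{3} = - \frac{230}{3}$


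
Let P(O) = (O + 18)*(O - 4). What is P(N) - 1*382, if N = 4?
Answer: -382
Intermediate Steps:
P(O) = (-4 + O)*(18 + O) (P(O) = (18 + O)*(-4 + O) = (-4 + O)*(18 + O))
P(N) - 1*382 = (-72 + 4² + 14*4) - 1*382 = (-72 + 16 + 56) - 382 = 0 - 382 = -382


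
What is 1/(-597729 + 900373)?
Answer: 1/302644 ≈ 3.3042e-6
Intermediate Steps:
1/(-597729 + 900373) = 1/302644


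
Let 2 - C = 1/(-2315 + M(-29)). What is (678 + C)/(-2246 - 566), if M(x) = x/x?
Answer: -1573521/6506968 ≈ -0.24182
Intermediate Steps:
M(x) = 1
C = 4629/2314 (C = 2 - 1/(-2315 + 1) = 2 - 1/(-2314) = 2 - 1*(-1/2314) = 2 + 1/2314 = 4629/2314 ≈ 2.0004)
(678 + C)/(-2246 - 566) = (678 + 4629/2314)/(-2246 - 566) = (1573521/2314)/(-2812) = (1573521/2314)*(-1/2812) = -1573521/6506968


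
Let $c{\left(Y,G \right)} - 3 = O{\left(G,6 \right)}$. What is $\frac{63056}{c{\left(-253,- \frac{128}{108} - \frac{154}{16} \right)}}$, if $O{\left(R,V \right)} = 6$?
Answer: $\frac{63056}{9} \approx 7006.2$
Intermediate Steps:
$c{\left(Y,G \right)} = 9$ ($c{\left(Y,G \right)} = 3 + 6 = 9$)
$\frac{63056}{c{\left(-253,- \frac{128}{108} - \frac{154}{16} \right)}} = \frac{63056}{9}$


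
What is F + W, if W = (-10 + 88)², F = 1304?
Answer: 7388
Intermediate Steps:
W = 6084 (W = 78² = 6084)
F + W = 1304 + 6084 = 7388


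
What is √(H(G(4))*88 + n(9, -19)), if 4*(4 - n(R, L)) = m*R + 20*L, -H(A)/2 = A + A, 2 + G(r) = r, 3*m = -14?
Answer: I*√2378/2 ≈ 24.382*I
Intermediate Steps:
m = -14/3 (m = (⅓)*(-14) = -14/3 ≈ -4.6667)
G(r) = -2 + r
H(A) = -4*A (H(A) = -2*(A + A) = -4*A)
n(R, L) = 4 - 5*L + 7*R/6 (n(R, L) = 4 - (-14*R/3 + 20*L)/4 = 4 - (20*L - 14*R/3)/4 = 4 + (-5*L + 7*R/6) = 4 - 5*L + 7*R/6)
√(H(G(4))*88 + n(9, -19)) = √(-4*(-2 + 4)*88 + (4 - 5*(-19) + (7/6)*9)) = √(-4*2*88 + (4 + 95 + 21/2)) = √(-8*88 + 219/2) = √(-704 + 219/2) = √(-1189/2) = I*√2378/2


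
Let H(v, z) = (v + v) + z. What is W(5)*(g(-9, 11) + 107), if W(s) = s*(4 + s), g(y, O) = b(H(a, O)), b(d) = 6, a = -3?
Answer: 5085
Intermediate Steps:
H(v, z) = z + 2*v (H(v, z) = 2*v + z = z + 2*v)
g(y, O) = 6
W(5)*(g(-9, 11) + 107) = (5*(4 + 5))*(6 + 107) = (5*9)*113 = 45*113 = 5085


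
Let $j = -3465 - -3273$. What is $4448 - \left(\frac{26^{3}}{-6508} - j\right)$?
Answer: $\frac{6928906}{1627} \approx 4258.7$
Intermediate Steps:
$j = -192$ ($j = -3465 + 3273 = -192$)
$4448 - \left(\frac{26^{3}}{-6508} - j\right) = 4448 - \left(\frac{26^{3}}{-6508} - -192\right) = 4448 - \left(17576 \left(- \frac{1}{6508}\right) + 192\right) = 4448 - \left(- \frac{4394}{1627} + 192\right) = 4448 - \frac{307990}{1627} = \frac{6928906}{1627}$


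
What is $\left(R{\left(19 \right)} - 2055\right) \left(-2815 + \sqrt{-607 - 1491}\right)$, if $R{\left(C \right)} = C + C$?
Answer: $5677855 - 2017 i \sqrt{2098} \approx 5.6779 \cdot 10^{6} - 92387.0 i$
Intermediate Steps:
$R{\left(C \right)} = 2 C$
$\left(R{\left(19 \right)} - 2055\right) \left(-2815 + \sqrt{-607 - 1491}\right) = \left(2 \cdot 19 - 2055\right) \left(-2815 + \sqrt{-607 - 1491}\right) = \left(38 - 2055\right) \left(-2815 + \sqrt{-2098}\right) = - 2017 \left(-2815 + i \sqrt{2098}\right) = 5677855 - 2017 i \sqrt{2098}$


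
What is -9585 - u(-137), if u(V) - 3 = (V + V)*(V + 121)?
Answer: -13972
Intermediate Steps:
u(V) = 3 + 2*V*(121 + V) (u(V) = 3 + (V + V)*(V + 121) = 3 + (2*V)*(121 + V) = 3 + 2*V*(121 + V))
-9585 - u(-137) = -9585 - (3 + 2*(-137)² + 242*(-137)) = -9585 - (3 + 2*18769 - 33154) = -9585 - (3 + 37538 - 33154) = -9585 - 1*4387 = -9585 - 4387 = -13972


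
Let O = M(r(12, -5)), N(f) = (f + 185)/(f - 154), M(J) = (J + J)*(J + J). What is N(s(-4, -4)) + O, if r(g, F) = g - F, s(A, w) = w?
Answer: 182467/158 ≈ 1154.9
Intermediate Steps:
M(J) = 4*J² (M(J) = (2*J)*(2*J) = 4*J²)
N(f) = (185 + f)/(-154 + f)
O = 1156 (O = 4*(12 - 1*(-5))² = 4*(12 + 5)² = 4*17² = 4*289 = 1156)
N(s(-4, -4)) + O = (185 - 4)/(-154 - 4) + 1156 = 181/(-158) + 1156 = -1/158*181 + 1156 = -181/158 + 1156 = 182467/158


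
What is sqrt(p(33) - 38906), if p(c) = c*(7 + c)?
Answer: I*sqrt(37586) ≈ 193.87*I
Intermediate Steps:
sqrt(p(33) - 38906) = sqrt(33*(7 + 33) - 38906) = sqrt(33*40 - 38906) = sqrt(1320 - 38906) = sqrt(-37586) = I*sqrt(37586)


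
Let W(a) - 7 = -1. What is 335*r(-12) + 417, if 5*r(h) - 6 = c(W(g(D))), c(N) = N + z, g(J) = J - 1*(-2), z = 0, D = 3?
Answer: 1221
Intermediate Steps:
g(J) = 2 + J (g(J) = J + 2 = 2 + J)
W(a) = 6 (W(a) = 7 - 1 = 6)
c(N) = N (c(N) = N + 0 = N)
r(h) = 12/5 (r(h) = 6/5 + (⅕)*6 = 6/5 + 6/5 = 12/5)
335*r(-12) + 417 = 335*(12/5) + 417 = 804 + 417 = 1221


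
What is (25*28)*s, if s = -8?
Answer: -5600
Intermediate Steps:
(25*28)*s = (25*28)*(-8) = 700*(-8) = -5600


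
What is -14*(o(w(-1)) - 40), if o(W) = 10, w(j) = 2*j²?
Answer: 420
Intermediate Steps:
-14*(o(w(-1)) - 40) = -14*(10 - 40) = -14*(-30) = 420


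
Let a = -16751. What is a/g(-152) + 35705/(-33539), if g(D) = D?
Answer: 556384629/5097928 ≈ 109.14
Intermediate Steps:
a/g(-152) + 35705/(-33539) = -16751/(-152) + 35705/(-33539) = -16751*(-1/152) + 35705*(-1/33539) = 16751/152 - 35705/33539 = 556384629/5097928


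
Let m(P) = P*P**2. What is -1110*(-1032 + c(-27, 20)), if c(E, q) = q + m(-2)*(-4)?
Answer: 1087800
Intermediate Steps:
m(P) = P**3
c(E, q) = 32 + q (c(E, q) = q + (-2)**3*(-4) = q - 8*(-4) = q + 32 = 32 + q)
-1110*(-1032 + c(-27, 20)) = -1110*(-1032 + (32 + 20)) = -1110*(-1032 + 52) = -1110*(-980) = 1087800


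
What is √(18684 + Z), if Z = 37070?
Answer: √55754 ≈ 236.12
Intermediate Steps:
√(18684 + Z) = √(18684 + 37070) = √55754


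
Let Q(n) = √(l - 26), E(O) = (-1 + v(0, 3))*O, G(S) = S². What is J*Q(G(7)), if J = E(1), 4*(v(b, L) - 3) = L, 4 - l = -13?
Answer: 33*I/4 ≈ 8.25*I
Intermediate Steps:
l = 17 (l = 4 - 1*(-13) = 4 + 13 = 17)
v(b, L) = 3 + L/4
E(O) = 11*O/4 (E(O) = (-1 + (3 + (¼)*3))*O = (-1 + (3 + ¾))*O = (-1 + 15/4)*O = 11*O/4)
J = 11/4 (J = (11/4)*1 = 11/4 ≈ 2.7500)
Q(n) = 3*I (Q(n) = √(17 - 26) = √(-9) = 3*I)
J*Q(G(7)) = 11*(3*I)/4 = 33*I/4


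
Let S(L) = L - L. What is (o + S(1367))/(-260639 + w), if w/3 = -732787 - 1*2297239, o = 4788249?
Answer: -4788249/9350717 ≈ -0.51207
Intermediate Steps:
S(L) = 0
w = -9090078 (w = 3*(-732787 - 1*2297239) = 3*(-732787 - 2297239) = 3*(-3030026) = -9090078)
(o + S(1367))/(-260639 + w) = (4788249 + 0)/(-260639 - 9090078) = 4788249/(-9350717) = 4788249*(-1/9350717) = -4788249/9350717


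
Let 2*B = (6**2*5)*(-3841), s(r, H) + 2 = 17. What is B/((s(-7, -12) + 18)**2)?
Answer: -38410/121 ≈ -317.44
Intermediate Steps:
s(r, H) = 15 (s(r, H) = -2 + 17 = 15)
B = -345690 (B = ((6**2*5)*(-3841))/2 = ((36*5)*(-3841))/2 = (180*(-3841))/2 = (1/2)*(-691380) = -345690)
B/((s(-7, -12) + 18)**2) = -345690/(15 + 18)**2 = -345690/(33**2) = -345690/1089 = -345690*1/1089 = -38410/121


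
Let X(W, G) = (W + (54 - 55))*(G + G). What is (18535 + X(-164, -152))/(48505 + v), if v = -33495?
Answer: 13739/3002 ≈ 4.5766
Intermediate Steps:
X(W, G) = 2*G*(-1 + W) (X(W, G) = (W - 1)*(2*G) = (-1 + W)*(2*G) = 2*G*(-1 + W))
(18535 + X(-164, -152))/(48505 + v) = (18535 + 2*(-152)*(-1 - 164))/(48505 - 33495) = (18535 + 2*(-152)*(-165))/15010 = (18535 + 50160)*(1/15010) = 68695*(1/15010) = 13739/3002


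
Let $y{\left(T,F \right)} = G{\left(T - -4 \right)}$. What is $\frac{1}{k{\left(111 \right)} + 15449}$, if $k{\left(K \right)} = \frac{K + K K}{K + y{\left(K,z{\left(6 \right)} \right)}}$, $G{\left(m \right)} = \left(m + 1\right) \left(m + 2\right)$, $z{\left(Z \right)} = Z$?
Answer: $\frac{4561}{70467033} \approx 6.4725 \cdot 10^{-5}$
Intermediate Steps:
$G{\left(m \right)} = \left(1 + m\right) \left(2 + m\right)$
$y{\left(T,F \right)} = 14 + \left(4 + T\right)^{2} + 3 T$ ($y{\left(T,F \right)} = 2 + \left(T - -4\right)^{2} + 3 \left(T - -4\right) = 2 + \left(T + 4\right)^{2} + 3 \left(T + 4\right) = 2 + \left(4 + T\right)^{2} + 3 \left(4 + T\right) = 2 + \left(4 + T\right)^{2} + \left(12 + 3 T\right) = 14 + \left(4 + T\right)^{2} + 3 T$)
$k{\left(K \right)} = \frac{K + K^{2}}{30 + K^{2} + 12 K}$ ($k{\left(K \right)} = \frac{K + K K}{K + \left(30 + K^{2} + 11 K\right)} = \frac{K + K^{2}}{30 + K^{2} + 12 K}$)
$\frac{1}{k{\left(111 \right)} + 15449} = \frac{1}{\frac{111 \left(1 + 111\right)}{30 + 111^{2} + 12 \cdot 111} + 15449} = \frac{1}{111 \frac{1}{30 + 12321 + 1332} \cdot 112 + 15449} = \frac{1}{111 \cdot \frac{1}{13683} \cdot 112 + 15449} = \frac{1}{\frac{4144}{4561} + 15449} = \frac{1}{\frac{70467033}{4561}} = \frac{4561}{70467033}$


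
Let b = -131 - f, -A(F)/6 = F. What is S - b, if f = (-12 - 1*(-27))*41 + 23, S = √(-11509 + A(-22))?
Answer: 769 + I*√11377 ≈ 769.0 + 106.66*I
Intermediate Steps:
A(F) = -6*F
S = I*√11377 (S = √(-11509 - 6*(-22)) = √(-11509 + 132) = √(-11377) = I*√11377 ≈ 106.66*I)
f = 638 (f = (-12 + 27)*41 + 23 = 15*41 + 23 = 615 + 23 = 638)
b = -769 (b = -131 - 1*638 = -131 - 638 = -769)
S - b = I*√11377 - 1*(-769) = I*√11377 + 769 = 769 + I*√11377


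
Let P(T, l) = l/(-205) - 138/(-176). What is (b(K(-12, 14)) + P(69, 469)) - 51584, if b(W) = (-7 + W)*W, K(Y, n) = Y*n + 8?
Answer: -448573687/18040 ≈ -24866.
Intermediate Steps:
K(Y, n) = 8 + Y*n
P(T, l) = 69/88 - l/205 (P(T, l) = l*(-1/205) - 138*(-1/176) = -l/205 + 69/88 = 69/88 - l/205)
b(W) = W*(-7 + W)
(b(K(-12, 14)) + P(69, 469)) - 51584 = ((8 - 12*14)*(-7 + (8 - 12*14)) + (69/88 - 1/205*469)) - 51584 = ((8 - 168)*(-7 + (8 - 168)) + (69/88 - 469/205)) - 51584 = (-160*(-7 - 160) - 27127/18040) - 51584 = (-160*(-167) - 27127/18040) - 51584 = (26720 - 27127/18040) - 51584 = 482001673/18040 - 51584 = -448573687/18040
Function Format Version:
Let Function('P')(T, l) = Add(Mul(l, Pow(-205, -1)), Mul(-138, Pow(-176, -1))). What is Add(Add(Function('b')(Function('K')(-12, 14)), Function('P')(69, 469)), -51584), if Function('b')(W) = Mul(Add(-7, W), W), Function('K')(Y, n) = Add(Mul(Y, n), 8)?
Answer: Rational(-448573687, 18040) ≈ -24866.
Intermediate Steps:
Function('K')(Y, n) = Add(8, Mul(Y, n))
Function('P')(T, l) = Add(Rational(69, 88), Mul(Rational(-1, 205), l)) (Function('P')(T, l) = Add(Mul(l, Rational(-1, 205)), Mul(-138, Rational(-1, 176))) = Add(Mul(Rational(-1, 205), l), Rational(69, 88)) = Add(Rational(69, 88), Mul(Rational(-1, 205), l)))
Function('b')(W) = Mul(W, Add(-7, W))
Add(Add(Function('b')(Function('K')(-12, 14)), Function('P')(69, 469)), -51584) = Add(Add(Mul(Add(8, Mul(-12, 14)), Add(-7, Add(8, Mul(-12, 14)))), Add(Rational(69, 88), Mul(Rational(-1, 205), 469))), -51584) = Add(Add(Mul(Add(8, -168), Add(-7, Add(8, -168))), Add(Rational(69, 88), Rational(-469, 205))), -51584) = Add(Add(Mul(-160, Add(-7, -160)), Rational(-27127, 18040)), -51584) = Add(Add(Mul(-160, -167), Rational(-27127, 18040)), -51584) = Add(Add(26720, Rational(-27127, 18040)), -51584) = Add(Rational(482001673, 18040), -51584) = Rational(-448573687, 18040)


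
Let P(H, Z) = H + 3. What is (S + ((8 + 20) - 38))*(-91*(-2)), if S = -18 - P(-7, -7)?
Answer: -4368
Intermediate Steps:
P(H, Z) = 3 + H
S = -14 (S = -18 - (3 - 7) = -18 - 1*(-4) = -18 + 4 = -14)
(S + ((8 + 20) - 38))*(-91*(-2)) = (-14 + ((8 + 20) - 38))*(-91*(-2)) = (-14 + (28 - 38))*182 = (-14 - 10)*182 = -24*182 = -4368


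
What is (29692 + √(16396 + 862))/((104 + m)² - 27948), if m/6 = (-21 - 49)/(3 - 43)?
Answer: -118768/59351 - 4*√17258/59351 ≈ -2.0100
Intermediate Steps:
m = 21/2 (m = 6*((-21 - 49)/(3 - 43)) = 6*(-70/(-40)) = 6*(-70*(-1/40)) = 6*(7/4) = 21/2 ≈ 10.500)
(29692 + √(16396 + 862))/((104 + m)² - 27948) = (29692 + √(16396 + 862))/((104 + 21/2)² - 27948) = (29692 + √17258)/((229/2)² - 27948) = (29692 + √17258)/(52441/4 - 27948) = (29692 + √17258)/(-59351/4) = (29692 + √17258)*(-4/59351) = -118768/59351 - 4*√17258/59351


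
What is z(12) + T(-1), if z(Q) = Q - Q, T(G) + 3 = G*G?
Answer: -2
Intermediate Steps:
T(G) = -3 + G² (T(G) = -3 + G*G = -3 + G²)
z(Q) = 0
z(12) + T(-1) = 0 + (-3 + (-1)²) = 0 + (-3 + 1) = 0 - 2 = -2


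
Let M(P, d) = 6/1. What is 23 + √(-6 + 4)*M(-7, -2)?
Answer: 23 + 6*I*√2 ≈ 23.0 + 8.4853*I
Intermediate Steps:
M(P, d) = 6 (M(P, d) = 6*1 = 6)
23 + √(-6 + 4)*M(-7, -2) = 23 + √(-6 + 4)*6 = 23 + √(-2)*6 = 23 + (I*√2)*6 = 23 + 6*I*√2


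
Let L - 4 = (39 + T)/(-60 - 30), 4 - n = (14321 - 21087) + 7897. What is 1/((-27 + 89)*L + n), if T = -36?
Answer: -15/13216 ≈ -0.0011350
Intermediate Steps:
n = -1127 (n = 4 - ((14321 - 21087) + 7897) = 4 - (-6766 + 7897) = 4 - 1*1131 = 4 - 1131 = -1127)
L = 119/30 (L = 4 + (39 - 36)/(-60 - 30) = 4 + 3/(-90) = 4 + 3*(-1/90) = 4 - 1/30 = 119/30 ≈ 3.9667)
1/((-27 + 89)*L + n) = 1/((-27 + 89)*(119/30) - 1127) = 1/(62*(119/30) - 1127) = 1/(3689/15 - 1127) = 1/(-13216/15) = -15/13216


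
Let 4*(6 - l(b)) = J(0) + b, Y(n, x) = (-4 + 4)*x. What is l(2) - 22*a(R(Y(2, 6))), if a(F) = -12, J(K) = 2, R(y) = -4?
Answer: 269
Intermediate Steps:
Y(n, x) = 0 (Y(n, x) = 0*x = 0)
l(b) = 11/2 - b/4 (l(b) = 6 - (2 + b)/4 = 6 + (-1/2 - b/4) = 11/2 - b/4)
l(2) - 22*a(R(Y(2, 6))) = (11/2 - 1/4*2) - 22*(-12) = (11/2 - 1/2) + 264 = 5 + 264 = 269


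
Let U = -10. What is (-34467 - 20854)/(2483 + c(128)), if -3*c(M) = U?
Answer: -165963/7459 ≈ -22.250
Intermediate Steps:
c(M) = 10/3 (c(M) = -⅓*(-10) = 10/3)
(-34467 - 20854)/(2483 + c(128)) = (-34467 - 20854)/(2483 + 10/3) = -55321/7459/3 = -55321*3/7459 = -165963/7459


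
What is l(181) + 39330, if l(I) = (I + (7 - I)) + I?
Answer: 39518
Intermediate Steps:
l(I) = 7 + I
l(181) + 39330 = (7 + 181) + 39330 = 188 + 39330 = 39518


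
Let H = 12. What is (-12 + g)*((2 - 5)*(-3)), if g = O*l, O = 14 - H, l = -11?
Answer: -306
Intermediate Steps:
O = 2 (O = 14 - 1*12 = 14 - 12 = 2)
g = -22 (g = 2*(-11) = -22)
(-12 + g)*((2 - 5)*(-3)) = (-12 - 22)*((2 - 5)*(-3)) = -(-102)*(-3) = -34*9 = -306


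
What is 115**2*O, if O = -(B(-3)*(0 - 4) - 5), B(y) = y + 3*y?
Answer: -568675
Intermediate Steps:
B(y) = 4*y
O = -43 (O = -((4*(-3))*(0 - 4) - 5) = -(-12*(-4) - 5) = -(48 - 5) = -1*43 = -43)
115**2*O = 115**2*(-43) = 13225*(-43) = -568675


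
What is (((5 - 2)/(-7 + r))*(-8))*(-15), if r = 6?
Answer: -360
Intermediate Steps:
(((5 - 2)/(-7 + r))*(-8))*(-15) = (((5 - 2)/(-7 + 6))*(-8))*(-15) = ((3/(-1))*(-8))*(-15) = ((3*(-1))*(-8))*(-15) = -3*(-8)*(-15) = 24*(-15) = -360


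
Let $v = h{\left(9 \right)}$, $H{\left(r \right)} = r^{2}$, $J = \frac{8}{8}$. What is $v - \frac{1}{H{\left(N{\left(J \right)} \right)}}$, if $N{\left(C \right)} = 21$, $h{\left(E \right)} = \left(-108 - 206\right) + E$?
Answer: $- \frac{134506}{441} \approx -305.0$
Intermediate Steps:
$J = 1$ ($J = 8 \cdot \frac{1}{8} = 1$)
$h{\left(E \right)} = -314 + E$
$v = -305$ ($v = -314 + 9 = -305$)
$v - \frac{1}{H{\left(N{\left(J \right)} \right)}} = -305 - \frac{1}{21^{2}} = -305 - \frac{1}{441} = - \frac{134506}{441}$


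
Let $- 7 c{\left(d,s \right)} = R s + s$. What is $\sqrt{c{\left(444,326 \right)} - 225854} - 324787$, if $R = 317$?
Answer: $-324787 + \frac{i \sqrt{11792522}}{7} \approx -3.2479 \cdot 10^{5} + 490.57 i$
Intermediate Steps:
$c{\left(d,s \right)} = - \frac{318 s}{7}$ ($c{\left(d,s \right)} = - \frac{317 s + s}{7} = - \frac{318 s}{7}$)
$\sqrt{c{\left(444,326 \right)} - 225854} - 324787 = \sqrt{\left(- \frac{318}{7}\right) 326 - 225854} - 324787 = \sqrt{- \frac{103668}{7} - 225854} - 324787 = \sqrt{- \frac{1684646}{7}} - 324787 = \frac{i \sqrt{11792522}}{7} - 324787 = -324787 + \frac{i \sqrt{11792522}}{7}$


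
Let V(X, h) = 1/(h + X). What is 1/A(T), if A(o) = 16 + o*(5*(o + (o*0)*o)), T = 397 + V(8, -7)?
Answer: 1/792036 ≈ 1.2626e-6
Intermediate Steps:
V(X, h) = 1/(X + h)
T = 398 (T = 397 + 1/(8 - 7) = 397 + 1/1 = 397 + 1 = 398)
A(o) = 16 + 5*o² (A(o) = 16 + o*(5*(o + 0*o)) = 16 + o*(5*(o + 0)) = 16 + o*(5*o) = 16 + 5*o²)
1/A(T) = 1/(16 + 5*398²) = 1/(16 + 5*158404) = 1/(16 + 792020) = 1/792036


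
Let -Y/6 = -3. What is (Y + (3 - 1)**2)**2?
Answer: 484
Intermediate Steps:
Y = 18 (Y = -6*(-3) = 18)
(Y + (3 - 1)**2)**2 = (18 + (3 - 1)**2)**2 = (18 + 2**2)**2 = (18 + 4)**2 = 22**2 = 484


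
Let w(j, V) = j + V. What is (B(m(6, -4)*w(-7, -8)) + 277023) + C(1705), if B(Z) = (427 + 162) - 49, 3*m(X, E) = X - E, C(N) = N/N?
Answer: 277564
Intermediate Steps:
C(N) = 1
m(X, E) = -E/3 + X/3 (m(X, E) = (X - E)/3 = -E/3 + X/3)
w(j, V) = V + j
B(Z) = 540 (B(Z) = 589 - 49 = 540)
(B(m(6, -4)*w(-7, -8)) + 277023) + C(1705) = (540 + 277023) + 1 = 277563 + 1 = 277564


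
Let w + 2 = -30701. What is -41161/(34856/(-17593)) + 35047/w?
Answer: 22232216859287/1070183768 ≈ 20774.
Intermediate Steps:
w = -30703 (w = -2 - 30701 = -30703)
-41161/(34856/(-17593)) + 35047/w = -41161/(34856/(-17593)) + 35047/(-30703) = -41161/(34856*(-1/17593)) + 35047*(-1/30703) = -41161/(-34856/17593) - 35047/30703 = -41161*(-17593/34856) - 35047/30703 = 724145473/34856 - 35047/30703 = 22232216859287/1070183768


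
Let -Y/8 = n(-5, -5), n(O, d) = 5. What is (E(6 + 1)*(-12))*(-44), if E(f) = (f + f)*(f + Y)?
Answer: -243936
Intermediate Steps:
Y = -40 (Y = -8*5 = -40)
E(f) = 2*f*(-40 + f) (E(f) = (f + f)*(f - 40) = (2*f)*(-40 + f) = 2*f*(-40 + f))
(E(6 + 1)*(-12))*(-44) = ((2*(6 + 1)*(-40 + (6 + 1)))*(-12))*(-44) = ((2*7*(-40 + 7))*(-12))*(-44) = ((2*7*(-33))*(-12))*(-44) = -462*(-12)*(-44) = 5544*(-44) = -243936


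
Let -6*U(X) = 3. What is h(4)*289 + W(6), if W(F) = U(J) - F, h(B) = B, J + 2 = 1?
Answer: 2299/2 ≈ 1149.5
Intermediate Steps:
J = -1 (J = -2 + 1 = -1)
U(X) = -1/2 (U(X) = -1/6*3 = -1/2)
W(F) = -1/2 - F
h(4)*289 + W(6) = 4*289 + (-1/2 - 1*6) = 1156 + (-1/2 - 6) = 1156 - 13/2 = 2299/2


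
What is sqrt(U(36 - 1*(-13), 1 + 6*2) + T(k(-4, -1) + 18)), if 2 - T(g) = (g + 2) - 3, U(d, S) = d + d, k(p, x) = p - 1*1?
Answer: 2*sqrt(22) ≈ 9.3808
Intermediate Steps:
k(p, x) = -1 + p (k(p, x) = p - 1 = -1 + p)
U(d, S) = 2*d
T(g) = 3 - g (T(g) = 2 - ((g + 2) - 3) = 2 - ((2 + g) - 3) = 2 - (-1 + g) = 2 + (1 - g) = 3 - g)
sqrt(U(36 - 1*(-13), 1 + 6*2) + T(k(-4, -1) + 18)) = sqrt(2*(36 - 1*(-13)) + (3 - ((-1 - 4) + 18))) = sqrt(2*(36 + 13) + (3 - (-5 + 18))) = sqrt(2*49 + (3 - 1*13)) = sqrt(98 + (3 - 13)) = sqrt(98 - 10) = sqrt(88) = 2*sqrt(22)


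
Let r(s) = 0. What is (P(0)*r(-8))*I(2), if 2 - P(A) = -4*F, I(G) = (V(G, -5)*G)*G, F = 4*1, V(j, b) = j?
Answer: 0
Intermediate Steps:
F = 4
I(G) = G**3 (I(G) = (G*G)*G = G**2*G = G**3)
P(A) = 18 (P(A) = 2 - (-4)*4 = 2 - 1*(-16) = 2 + 16 = 18)
(P(0)*r(-8))*I(2) = (18*0)*2**3 = 0*8 = 0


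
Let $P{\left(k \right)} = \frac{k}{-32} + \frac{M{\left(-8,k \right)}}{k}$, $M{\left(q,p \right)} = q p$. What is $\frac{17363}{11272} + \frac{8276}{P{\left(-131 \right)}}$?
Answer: $- \frac{2983015929}{1409000} \approx -2117.1$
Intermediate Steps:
$M{\left(q,p \right)} = p q$
$P{\left(k \right)} = -8 - \frac{k}{32}$ ($P{\left(k \right)} = \frac{k}{-32} + \frac{k \left(-8\right)}{k} = k \left(- \frac{1}{32}\right) + \frac{\left(-8\right) k}{k} = - \frac{k}{32} - 8 = -8 - \frac{k}{32}$)
$\frac{17363}{11272} + \frac{8276}{P{\left(-131 \right)}} = \frac{17363}{11272} + \frac{8276}{-8 - - \frac{131}{32}} = 17363 \cdot \frac{1}{11272} + \frac{8276}{-8 + \frac{131}{32}} = \frac{17363}{11272} + \frac{8276}{- \frac{125}{32}} = \frac{17363}{11272} + 8276 \left(- \frac{32}{125}\right) = \frac{17363}{11272} - \frac{264832}{125} = - \frac{2983015929}{1409000}$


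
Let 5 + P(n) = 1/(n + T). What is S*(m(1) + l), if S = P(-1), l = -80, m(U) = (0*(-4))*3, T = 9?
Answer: 390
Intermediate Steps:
m(U) = 0 (m(U) = 0*3 = 0)
P(n) = -5 + 1/(9 + n) (P(n) = -5 + 1/(n + 9) = -5 + 1/(9 + n))
S = -39/8 (S = (-44 - 5*(-1))/(9 - 1) = (-44 + 5)/8 = (⅛)*(-39) = -39/8 ≈ -4.8750)
S*(m(1) + l) = -39*(0 - 80)/8 = -39/8*(-80) = 390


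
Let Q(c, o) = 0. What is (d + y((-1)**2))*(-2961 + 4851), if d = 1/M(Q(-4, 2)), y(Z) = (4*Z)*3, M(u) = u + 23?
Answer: 523530/23 ≈ 22762.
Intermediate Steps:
M(u) = 23 + u
y(Z) = 12*Z
d = 1/23 (d = 1/(23 + 0) = 1/23 ≈ 0.043478)
(d + y((-1)**2))*(-2961 + 4851) = (1/23 + 12*(-1)**2)*(-2961 + 4851) = (1/23 + 12*1)*1890 = (1/23 + 12)*1890 = (277/23)*1890 = 523530/23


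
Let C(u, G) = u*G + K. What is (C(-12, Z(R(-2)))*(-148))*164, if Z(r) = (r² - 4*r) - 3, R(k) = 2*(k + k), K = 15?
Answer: 26723472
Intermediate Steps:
R(k) = 4*k (R(k) = 2*(2*k) = 4*k)
Z(r) = -3 + r² - 4*r
C(u, G) = 15 + G*u (C(u, G) = u*G + 15 = G*u + 15 = 15 + G*u)
(C(-12, Z(R(-2)))*(-148))*164 = ((15 + (-3 + (4*(-2))² - 16*(-2))*(-12))*(-148))*164 = ((15 + (-3 + (-8)² - 4*(-8))*(-12))*(-148))*164 = ((15 + (-3 + 64 + 32)*(-12))*(-148))*164 = ((15 + 93*(-12))*(-148))*164 = ((15 - 1116)*(-148))*164 = -1101*(-148)*164 = 162948*164 = 26723472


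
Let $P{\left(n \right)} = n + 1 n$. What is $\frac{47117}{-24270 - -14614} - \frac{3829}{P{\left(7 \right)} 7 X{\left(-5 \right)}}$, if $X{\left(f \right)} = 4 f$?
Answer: $- \frac{494433}{168980} \approx -2.926$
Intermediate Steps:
$P{\left(n \right)} = 2 n$ ($P{\left(n \right)} = n + n = 2 n$)
$\frac{47117}{-24270 - -14614} - \frac{3829}{P{\left(7 \right)} 7 X{\left(-5 \right)}} = \frac{47117}{-24270 - -14614} - \frac{3829}{2 \cdot 7 \cdot 7 \cdot 4 \left(-5\right)} = \frac{47117}{-24270 + 14614} - \frac{3829}{14 \cdot 7 \left(-20\right)} = \frac{47117}{-9656} - \frac{3829}{98 \left(-20\right)} = 47117 \left(- \frac{1}{9656}\right) - \frac{3829}{-1960} = - \frac{47117}{9656} - - \frac{547}{280} = - \frac{47117}{9656} + \frac{547}{280} = - \frac{494433}{168980}$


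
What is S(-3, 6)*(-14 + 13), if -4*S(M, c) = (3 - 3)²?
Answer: 0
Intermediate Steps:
S(M, c) = 0 (S(M, c) = -(3 - 3)²/4 = -¼*0² = -¼*0 = 0)
S(-3, 6)*(-14 + 13) = 0*(-14 + 13) = 0*(-1) = 0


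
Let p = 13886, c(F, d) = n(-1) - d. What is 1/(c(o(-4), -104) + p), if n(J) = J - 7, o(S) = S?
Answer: 1/13982 ≈ 7.1521e-5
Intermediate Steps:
n(J) = -7 + J
c(F, d) = -8 - d (c(F, d) = (-7 - 1) - d = -8 - d)
1/(c(o(-4), -104) + p) = 1/((-8 - 1*(-104)) + 13886) = 1/((-8 + 104) + 13886) = 1/(96 + 13886) = 1/13982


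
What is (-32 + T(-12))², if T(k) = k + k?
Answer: 3136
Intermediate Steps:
T(k) = 2*k
(-32 + T(-12))² = (-32 + 2*(-12))² = (-32 - 24)² = (-56)² = 3136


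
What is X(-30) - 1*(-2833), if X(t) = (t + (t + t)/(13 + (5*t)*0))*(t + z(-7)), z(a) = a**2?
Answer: 28279/13 ≈ 2175.3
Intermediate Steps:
X(t) = 15*t*(49 + t)/13 (X(t) = (t + (t + t)/(13 + (5*t)*0))*(t + (-7)**2) = (t + (2*t)/(13 + 0))*(t + 49) = (t + (2*t)/13)*(49 + t) = (t + (2*t)*(1/13))*(49 + t) = (t + 2*t/13)*(49 + t) = (15*t/13)*(49 + t) = 15*t*(49 + t)/13)
X(-30) - 1*(-2833) = (15/13)*(-30)*(49 - 30) - 1*(-2833) = (15/13)*(-30)*19 + 2833 = -8550/13 + 2833 = 28279/13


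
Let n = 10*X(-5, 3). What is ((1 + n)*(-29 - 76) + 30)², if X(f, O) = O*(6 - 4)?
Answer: 40640625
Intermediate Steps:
X(f, O) = 2*O (X(f, O) = O*2 = 2*O)
n = 60 (n = 10*(2*3) = 10*6 = 60)
((1 + n)*(-29 - 76) + 30)² = ((1 + 60)*(-29 - 76) + 30)² = (61*(-105) + 30)² = (-6405 + 30)² = (-6375)² = 40640625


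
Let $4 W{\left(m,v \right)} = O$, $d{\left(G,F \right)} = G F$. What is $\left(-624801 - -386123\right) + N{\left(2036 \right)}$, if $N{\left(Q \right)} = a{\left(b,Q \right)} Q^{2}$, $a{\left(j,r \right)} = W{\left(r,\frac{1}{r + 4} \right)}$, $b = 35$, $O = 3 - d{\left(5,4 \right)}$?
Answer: $-17856186$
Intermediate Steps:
$d{\left(G,F \right)} = F G$
$O = -17$ ($O = 3 - 4 \cdot 5 = 3 - 20 = -17$)
$W{\left(m,v \right)} = - \frac{17}{4}$ ($W{\left(m,v \right)} = \frac{1}{4} \left(-17\right) = - \frac{17}{4}$)
$a{\left(j,r \right)} = - \frac{17}{4}$
$N{\left(Q \right)} = - \frac{17 Q^{2}}{4}$
$\left(-624801 - -386123\right) + N{\left(2036 \right)} = \left(-624801 - -386123\right) - \frac{17 \cdot 2036^{2}}{4} = \left(-624801 + 386123\right) - 17617508 = -238678 - 17617508 = -17856186$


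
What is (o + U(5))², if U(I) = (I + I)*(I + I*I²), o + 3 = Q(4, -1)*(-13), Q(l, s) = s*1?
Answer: 1716100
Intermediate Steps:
Q(l, s) = s
o = 10 (o = -3 - 1*(-13) = -3 + 13 = 10)
U(I) = 2*I*(I + I³) (U(I) = (2*I)*(I + I³) = 2*I*(I + I³))
(o + U(5))² = (10 + 2*5²*(1 + 5²))² = (10 + 2*25*(1 + 25))² = (10 + 2*25*26)² = (10 + 1300)² = 1310² = 1716100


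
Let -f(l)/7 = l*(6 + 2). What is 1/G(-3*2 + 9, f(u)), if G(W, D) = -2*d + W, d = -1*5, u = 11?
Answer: 1/13 ≈ 0.076923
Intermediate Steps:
d = -5
f(l) = -56*l (f(l) = -7*l*(6 + 2) = -7*l*8 = -56*l)
G(W, D) = 10 + W (G(W, D) = -2*(-5) + W = 10 + W)
1/G(-3*2 + 9, f(u)) = 1/(10 + (-3*2 + 9)) = 1/(10 + (-6 + 9)) = 1/(10 + 3) = 1/13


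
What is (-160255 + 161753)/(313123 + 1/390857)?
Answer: 292751893/61193158206 ≈ 0.0047841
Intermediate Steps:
(-160255 + 161753)/(313123 + 1/390857) = 1498/(313123 + 1/390857) = 1498/(122386316412/390857) = 1498*(390857/122386316412) = 292751893/61193158206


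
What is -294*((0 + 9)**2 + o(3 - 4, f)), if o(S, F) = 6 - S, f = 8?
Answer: -25872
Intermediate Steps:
-294*((0 + 9)**2 + o(3 - 4, f)) = -294*((0 + 9)**2 + (6 - (3 - 4))) = -294*(9**2 + (6 - 1*(-1))) = -294*(81 + (6 + 1)) = -294*(81 + 7) = -294*88 = -25872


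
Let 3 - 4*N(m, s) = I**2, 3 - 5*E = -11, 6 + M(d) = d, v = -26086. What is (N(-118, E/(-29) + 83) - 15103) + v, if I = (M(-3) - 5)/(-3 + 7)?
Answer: -659061/16 ≈ -41191.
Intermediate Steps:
M(d) = -6 + d
E = 14/5 (E = 3/5 - 1/5*(-11) = 3/5 + 11/5 = 14/5 ≈ 2.8000)
I = -7/2 (I = ((-6 - 3) - 5)/(-3 + 7) = (-9 - 5)/4 = -14*1/4 = -7/2 ≈ -3.5000)
N(m, s) = -37/16 (N(m, s) = 3/4 - (-7/2)**2/4 = 3/4 - 1/4*49/4 = 3/4 - 49/16 = -37/16)
(N(-118, E/(-29) + 83) - 15103) + v = (-37/16 - 15103) - 26086 = -241685/16 - 26086 = -659061/16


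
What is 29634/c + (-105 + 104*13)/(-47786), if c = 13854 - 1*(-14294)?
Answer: 172623721/168135041 ≈ 1.0267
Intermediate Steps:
c = 28148 (c = 13854 + 14294 = 28148)
29634/c + (-105 + 104*13)/(-47786) = 29634/28148 + (-105 + 104*13)/(-47786) = 29634*(1/28148) + (-105 + 1352)*(-1/47786) = 14817/14074 + 1247*(-1/47786) = 14817/14074 - 1247/47786 = 172623721/168135041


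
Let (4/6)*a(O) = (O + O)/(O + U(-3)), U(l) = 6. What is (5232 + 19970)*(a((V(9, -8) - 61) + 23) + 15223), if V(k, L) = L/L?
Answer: 11895948848/31 ≈ 3.8374e+8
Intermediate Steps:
V(k, L) = 1
a(O) = 3*O/(6 + O) (a(O) = 3*((O + O)/(O + 6))/2 = 3*((2*O)/(6 + O))/2 = 3*(2*O/(6 + O))/2 = 3*O/(6 + O))
(5232 + 19970)*(a((V(9, -8) - 61) + 23) + 15223) = (5232 + 19970)*(3*((1 - 61) + 23)/(6 + ((1 - 61) + 23)) + 15223) = 25202*(3*(-60 + 23)/(6 + (-60 + 23)) + 15223) = 25202*(3*(-37)/(6 - 37) + 15223) = 25202*(3*(-37)/(-31) + 15223) = 25202*(3*(-37)*(-1/31) + 15223) = 25202*(111/31 + 15223) = 25202*(472024/31) = 11895948848/31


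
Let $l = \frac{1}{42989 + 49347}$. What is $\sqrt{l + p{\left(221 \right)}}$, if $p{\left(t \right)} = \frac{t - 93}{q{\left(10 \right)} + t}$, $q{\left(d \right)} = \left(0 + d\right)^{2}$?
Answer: $\frac{\sqrt{21895200598539}}{7409964} \approx 0.63148$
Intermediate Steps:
$q{\left(d \right)} = d^{2}$
$p{\left(t \right)} = \frac{-93 + t}{100 + t}$ ($p{\left(t \right)} = \frac{t - 93}{10^{2} + t} = \frac{-93 + t}{100 + t}$)
$l = \frac{1}{92336} \approx 1.083 \cdot 10^{-5}$
$\sqrt{l + p{\left(221 \right)}} = \sqrt{\frac{1}{92336} + \frac{-93 + 221}{100 + 221}} = \sqrt{\frac{1}{92336} + \frac{1}{321} \cdot 128} = \sqrt{\frac{1}{92336} + \frac{128}{321}} = \sqrt{\frac{11819329}{29639856}} = \frac{\sqrt{21895200598539}}{7409964}$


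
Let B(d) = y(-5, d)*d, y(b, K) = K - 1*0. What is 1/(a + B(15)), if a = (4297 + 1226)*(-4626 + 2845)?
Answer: -1/9836238 ≈ -1.0166e-7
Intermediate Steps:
a = -9836463 (a = 5523*(-1781) = -9836463)
y(b, K) = K (y(b, K) = K + 0 = K)
B(d) = d² (B(d) = d*d = d²)
1/(a + B(15)) = 1/(-9836463 + 15²) = 1/(-9836463 + 225) = 1/(-9836238) = -1/9836238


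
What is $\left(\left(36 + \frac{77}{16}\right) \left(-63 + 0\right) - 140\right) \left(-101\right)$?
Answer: $\frac{4381279}{16} \approx 2.7383 \cdot 10^{5}$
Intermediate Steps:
$\left(\left(36 + \frac{77}{16}\right) \left(-63 + 0\right) - 140\right) \left(-101\right) = \left(\left(36 + 77 \cdot \frac{1}{16}\right) \left(-63\right) - 140\right) \left(-101\right) = \left(\left(36 + \frac{77}{16}\right) \left(-63\right) - 140\right) \left(-101\right) = \left(\frac{653}{16} \left(-63\right) - 140\right) \left(-101\right) = \left(- \frac{41139}{16} - 140\right) \left(-101\right) = \left(- \frac{43379}{16}\right) \left(-101\right) = \frac{4381279}{16}$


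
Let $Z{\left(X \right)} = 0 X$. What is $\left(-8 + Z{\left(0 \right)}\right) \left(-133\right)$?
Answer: $1064$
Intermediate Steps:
$Z{\left(X \right)} = 0$
$\left(-8 + Z{\left(0 \right)}\right) \left(-133\right) = \left(-8 + 0\right) \left(-133\right) = \left(-8\right) \left(-133\right) = 1064$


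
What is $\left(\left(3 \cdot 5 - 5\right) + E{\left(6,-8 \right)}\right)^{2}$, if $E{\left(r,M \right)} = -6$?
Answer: $16$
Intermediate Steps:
$\left(\left(3 \cdot 5 - 5\right) + E{\left(6,-8 \right)}\right)^{2} = \left(\left(3 \cdot 5 - 5\right) - 6\right)^{2} = \left(\left(15 - 5\right) - 6\right)^{2} = \left(10 - 6\right)^{2} = 4^{2} = 16$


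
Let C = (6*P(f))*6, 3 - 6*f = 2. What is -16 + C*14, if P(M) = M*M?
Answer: -2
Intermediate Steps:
f = 1/6 (f = 1/2 - 1/6*2 = 1/2 - 1/3 = 1/6 ≈ 0.16667)
P(M) = M**2
C = 1 (C = (6*(1/6)**2)*6 = (6*(1/36))*6 = (1/6)*6 = 1)
-16 + C*14 = -16 + 1*14 = -16 + 14 = -2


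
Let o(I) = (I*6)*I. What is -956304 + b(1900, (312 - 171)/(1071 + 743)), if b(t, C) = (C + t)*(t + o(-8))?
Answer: 3068810494/907 ≈ 3.3835e+6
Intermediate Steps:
o(I) = 6*I**2 (o(I) = (6*I)*I = 6*I**2)
b(t, C) = (384 + t)*(C + t) (b(t, C) = (C + t)*(t + 6*(-8)**2) = (C + t)*(t + 6*64) = (C + t)*(t + 384) = (C + t)*(384 + t) = (384 + t)*(C + t))
-956304 + b(1900, (312 - 171)/(1071 + 743)) = -956304 + (1900**2 + 384*((312 - 171)/(1071 + 743)) + 384*1900 + ((312 - 171)/(1071 + 743))*1900) = -956304 + (3610000 + 384*(141/1814) + 729600 + (141/1814)*1900) = -956304 + (3610000 + 27072/907 + 729600 + 133950/907) = -956304 + 3936178222/907 = 3068810494/907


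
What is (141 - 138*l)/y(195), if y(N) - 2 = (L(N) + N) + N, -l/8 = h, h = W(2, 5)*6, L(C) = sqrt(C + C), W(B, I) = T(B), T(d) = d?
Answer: 2624244/76637 - 13389*sqrt(390)/153274 ≈ 32.517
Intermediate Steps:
W(B, I) = B
L(C) = sqrt(2)*sqrt(C) (L(C) = sqrt(2*C) = sqrt(2)*sqrt(C))
h = 12 (h = 2*6 = 12)
l = -96 (l = -8*12 = -96)
y(N) = 2 + 2*N + sqrt(2)*sqrt(N) (y(N) = 2 + ((sqrt(2)*sqrt(N) + N) + N) = 2 + ((N + sqrt(2)*sqrt(N)) + N) = 2 + (2*N + sqrt(2)*sqrt(N)) = 2 + 2*N + sqrt(2)*sqrt(N))
(141 - 138*l)/y(195) = (141 - 138*(-96))/(2 + 2*195 + sqrt(2)*sqrt(195)) = (141 + 13248)/(2 + 390 + sqrt(390)) = 13389/(392 + sqrt(390))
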